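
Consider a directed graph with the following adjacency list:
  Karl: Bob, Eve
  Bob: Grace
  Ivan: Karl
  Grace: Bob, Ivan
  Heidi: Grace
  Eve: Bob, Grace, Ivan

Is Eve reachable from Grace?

Explore from Grace.
Distance 1: reach Bob, Ivan.
Distance 2: reach Karl.
Distance 3: reach Eve.
Found Eve.

Yes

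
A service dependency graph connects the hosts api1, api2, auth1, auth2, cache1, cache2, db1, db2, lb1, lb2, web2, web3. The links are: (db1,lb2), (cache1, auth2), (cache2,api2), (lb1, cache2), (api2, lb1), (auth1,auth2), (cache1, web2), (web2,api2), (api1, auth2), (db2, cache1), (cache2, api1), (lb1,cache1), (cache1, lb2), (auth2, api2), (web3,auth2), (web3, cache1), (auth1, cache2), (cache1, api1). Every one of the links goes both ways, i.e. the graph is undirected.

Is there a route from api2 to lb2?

Explore from api2.
Distance 1: reach auth2, cache2, lb1, web2.
Distance 2: reach api1, auth1, cache1, web3.
Distance 3: reach db2, lb2.
Found lb2.

Yes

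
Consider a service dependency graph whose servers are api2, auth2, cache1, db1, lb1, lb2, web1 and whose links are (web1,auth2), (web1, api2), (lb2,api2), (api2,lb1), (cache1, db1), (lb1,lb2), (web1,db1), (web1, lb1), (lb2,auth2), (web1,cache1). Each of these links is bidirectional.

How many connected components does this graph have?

1

From api2: component {api2, auth2, cache1, db1, lb1, lb2, web1}.
That's 1 component.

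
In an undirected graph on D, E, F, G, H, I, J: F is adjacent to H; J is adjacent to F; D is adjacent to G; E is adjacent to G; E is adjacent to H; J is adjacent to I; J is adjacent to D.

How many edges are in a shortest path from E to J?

3

Distance 0: E.
Distance 1: G, H.
Distance 2: D, F.
Distance 3: J — contains J.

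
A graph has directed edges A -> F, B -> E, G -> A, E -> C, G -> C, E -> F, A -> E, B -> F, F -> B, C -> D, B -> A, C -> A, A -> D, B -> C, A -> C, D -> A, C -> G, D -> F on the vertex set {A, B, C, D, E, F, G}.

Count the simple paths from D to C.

D→A→C
D→A→E→C
D→A→E→F→B→C
D→A→F→B→C
D→A→F→B→E→C
D→F→B→A→C
D→F→B→A→E→C
D→F→B→C
D→F→B→E→C

9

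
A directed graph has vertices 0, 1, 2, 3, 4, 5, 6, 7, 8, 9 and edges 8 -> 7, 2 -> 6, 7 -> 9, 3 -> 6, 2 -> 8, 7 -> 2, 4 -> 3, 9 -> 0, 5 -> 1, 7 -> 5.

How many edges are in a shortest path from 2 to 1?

Distance 0: 2.
Distance 1: 6, 8.
Distance 2: 7.
Distance 3: 5, 9.
Distance 4: 0, 1 — contains 1.

4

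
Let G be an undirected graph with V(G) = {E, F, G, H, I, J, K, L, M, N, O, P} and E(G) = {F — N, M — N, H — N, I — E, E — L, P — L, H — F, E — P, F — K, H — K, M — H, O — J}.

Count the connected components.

4

From E: component {E, I, L, P}.
From F: component {F, H, K, M, N}.
From G: component {G}.
From J: component {J, O}.
That's 4 components.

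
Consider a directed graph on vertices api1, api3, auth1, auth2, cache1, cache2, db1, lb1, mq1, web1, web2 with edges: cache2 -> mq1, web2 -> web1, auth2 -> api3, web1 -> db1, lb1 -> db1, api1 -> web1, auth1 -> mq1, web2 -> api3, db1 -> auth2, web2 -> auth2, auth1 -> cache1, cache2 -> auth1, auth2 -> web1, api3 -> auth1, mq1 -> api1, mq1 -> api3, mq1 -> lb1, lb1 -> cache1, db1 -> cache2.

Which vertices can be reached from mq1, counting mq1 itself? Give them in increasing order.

api1, api3, auth1, auth2, cache1, cache2, db1, lb1, mq1, web1

Start at mq1.
Its neighbours: api1, api3, lb1.
Then their neighbours: auth1, cache1, db1, web1.
Then next layer: auth2, cache2.
Nothing further is reachable.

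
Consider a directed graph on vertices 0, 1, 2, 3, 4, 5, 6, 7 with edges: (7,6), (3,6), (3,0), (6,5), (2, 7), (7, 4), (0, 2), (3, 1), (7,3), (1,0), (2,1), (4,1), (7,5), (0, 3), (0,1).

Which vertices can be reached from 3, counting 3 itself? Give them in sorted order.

0, 1, 2, 3, 4, 5, 6, 7

Start at 3.
Its neighbours: 0, 1, 6.
Then their neighbours: 2, 5.
Then next layer: 7.
Then next layer: 4.
Every vertex is now reached.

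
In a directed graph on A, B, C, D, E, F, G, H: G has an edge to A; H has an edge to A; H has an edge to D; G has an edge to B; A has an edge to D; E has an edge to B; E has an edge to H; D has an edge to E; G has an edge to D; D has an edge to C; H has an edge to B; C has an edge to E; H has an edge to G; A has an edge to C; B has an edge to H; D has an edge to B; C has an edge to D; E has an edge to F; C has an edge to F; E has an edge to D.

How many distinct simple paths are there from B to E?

B→H→A→C→D→E
B→H→A→C→E
B→H→A→D→C→E
B→H→A→D→E
B→H→D→C→E
B→H→D→E
B→H→G→A→C→D→E
B→H→G→A→C→E
B→H→G→A→D→C→E
B→H→G→A→D→E
B→H→G→D→C→E
B→H→G→D→E

12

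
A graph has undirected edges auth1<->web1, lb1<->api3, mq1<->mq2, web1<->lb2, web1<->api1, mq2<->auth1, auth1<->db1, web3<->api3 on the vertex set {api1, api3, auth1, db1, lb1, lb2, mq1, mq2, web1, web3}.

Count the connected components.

2

From api1: component {api1, auth1, db1, lb2, mq1, mq2, web1}.
From api3: component {api3, lb1, web3}.
That's 2 components.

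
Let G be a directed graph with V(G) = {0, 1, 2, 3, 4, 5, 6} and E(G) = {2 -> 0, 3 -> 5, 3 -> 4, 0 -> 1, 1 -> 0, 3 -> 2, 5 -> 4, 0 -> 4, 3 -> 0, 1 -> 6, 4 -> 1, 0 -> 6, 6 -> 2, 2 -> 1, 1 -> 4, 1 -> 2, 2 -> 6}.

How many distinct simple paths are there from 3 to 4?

9

3→0→1→4
3→0→4
3→0→6→2→1→4
3→2→0→1→4
3→2→0→4
3→2→1→0→4
3→2→1→4
3→4
3→5→4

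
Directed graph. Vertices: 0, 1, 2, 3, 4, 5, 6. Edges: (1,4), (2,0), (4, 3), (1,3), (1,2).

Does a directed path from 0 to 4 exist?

0 has no outgoing edges, so nothing is reachable from it.

No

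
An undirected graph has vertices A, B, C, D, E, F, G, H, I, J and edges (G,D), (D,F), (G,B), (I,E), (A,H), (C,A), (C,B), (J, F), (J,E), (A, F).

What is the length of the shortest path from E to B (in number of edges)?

5

Distance 0: E.
Distance 1: I, J.
Distance 2: F.
Distance 3: A, D.
Distance 4: C, G, H.
Distance 5: B — contains B.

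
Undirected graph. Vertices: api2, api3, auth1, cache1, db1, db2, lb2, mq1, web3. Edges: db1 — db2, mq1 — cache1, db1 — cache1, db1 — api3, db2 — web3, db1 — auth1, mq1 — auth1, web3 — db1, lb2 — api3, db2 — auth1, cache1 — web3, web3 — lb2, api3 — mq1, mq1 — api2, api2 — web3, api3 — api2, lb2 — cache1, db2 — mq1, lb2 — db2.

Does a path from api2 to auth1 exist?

Explore from api2.
Distance 1: reach api3, mq1, web3.
Distance 2: reach auth1, cache1, db1, db2, lb2.
Found auth1.

Yes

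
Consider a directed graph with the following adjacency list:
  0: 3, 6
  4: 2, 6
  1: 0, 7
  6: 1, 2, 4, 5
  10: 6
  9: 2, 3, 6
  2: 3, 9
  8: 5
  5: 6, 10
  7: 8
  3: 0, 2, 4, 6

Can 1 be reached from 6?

Yes

Explore from 6.
Distance 1: reach 1, 2, 4, 5.
Found 1.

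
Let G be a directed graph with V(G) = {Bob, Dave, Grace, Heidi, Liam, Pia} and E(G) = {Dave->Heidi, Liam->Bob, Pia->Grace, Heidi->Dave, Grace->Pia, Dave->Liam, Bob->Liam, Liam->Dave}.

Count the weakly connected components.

From Bob: component {Bob, Dave, Heidi, Liam}.
From Grace: component {Grace, Pia}.
That's 2 components.

2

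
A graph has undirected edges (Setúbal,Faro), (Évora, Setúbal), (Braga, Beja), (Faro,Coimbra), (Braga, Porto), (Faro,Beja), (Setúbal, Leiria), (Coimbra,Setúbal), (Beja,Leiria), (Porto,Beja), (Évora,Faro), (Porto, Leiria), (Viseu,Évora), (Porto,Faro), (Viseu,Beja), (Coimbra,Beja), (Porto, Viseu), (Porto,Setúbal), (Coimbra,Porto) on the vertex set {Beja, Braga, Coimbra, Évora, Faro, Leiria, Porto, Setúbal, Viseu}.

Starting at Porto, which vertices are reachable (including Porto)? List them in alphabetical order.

Start at Porto.
Its neighbours: Beja, Braga, Coimbra, Faro, Leiria, Setúbal, Viseu.
Then their neighbours: Évora.
Every vertex is now reached.

Beja, Braga, Coimbra, Évora, Faro, Leiria, Porto, Setúbal, Viseu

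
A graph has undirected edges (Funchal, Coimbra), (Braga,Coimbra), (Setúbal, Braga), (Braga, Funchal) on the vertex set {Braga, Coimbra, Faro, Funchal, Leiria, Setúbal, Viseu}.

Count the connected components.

4

From Braga: component {Braga, Coimbra, Funchal, Setúbal}.
From Faro: component {Faro}.
From Leiria: component {Leiria}.
From Viseu: component {Viseu}.
That's 4 components.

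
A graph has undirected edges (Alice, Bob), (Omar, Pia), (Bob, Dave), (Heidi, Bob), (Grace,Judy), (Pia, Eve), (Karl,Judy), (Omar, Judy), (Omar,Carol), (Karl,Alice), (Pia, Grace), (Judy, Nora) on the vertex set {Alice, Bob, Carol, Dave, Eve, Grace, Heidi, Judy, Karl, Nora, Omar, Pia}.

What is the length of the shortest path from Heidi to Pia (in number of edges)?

Distance 0: Heidi.
Distance 1: Bob.
Distance 2: Alice, Dave.
Distance 3: Karl.
Distance 4: Judy.
Distance 5: Grace, Nora, Omar.
Distance 6: Carol, Pia — contains Pia.

6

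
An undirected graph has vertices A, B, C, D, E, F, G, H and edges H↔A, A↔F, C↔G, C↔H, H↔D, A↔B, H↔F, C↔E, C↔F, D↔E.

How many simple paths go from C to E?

4

C–E
C–F–A–H–D–E
C–F–H–D–E
C–H–D–E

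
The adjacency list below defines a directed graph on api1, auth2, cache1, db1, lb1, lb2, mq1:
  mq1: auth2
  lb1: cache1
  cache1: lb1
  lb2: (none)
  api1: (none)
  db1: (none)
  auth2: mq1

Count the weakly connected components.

From api1: component {api1}.
From auth2: component {auth2, mq1}.
From cache1: component {cache1, lb1}.
From db1: component {db1}.
From lb2: component {lb2}.
That's 5 components.

5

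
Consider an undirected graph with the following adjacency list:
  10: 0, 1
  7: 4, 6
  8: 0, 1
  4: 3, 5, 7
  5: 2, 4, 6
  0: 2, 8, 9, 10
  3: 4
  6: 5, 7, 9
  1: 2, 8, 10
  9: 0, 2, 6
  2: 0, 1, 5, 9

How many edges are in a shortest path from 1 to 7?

Distance 0: 1.
Distance 1: 2, 8, 10.
Distance 2: 0, 5, 9.
Distance 3: 4, 6.
Distance 4: 3, 7 — contains 7.

4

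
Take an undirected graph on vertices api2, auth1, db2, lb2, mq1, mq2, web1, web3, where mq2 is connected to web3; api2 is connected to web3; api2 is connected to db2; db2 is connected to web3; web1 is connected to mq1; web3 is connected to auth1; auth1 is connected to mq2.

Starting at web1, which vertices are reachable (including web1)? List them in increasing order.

mq1, web1

Start at web1.
Its neighbours: mq1.
Nothing further is reachable.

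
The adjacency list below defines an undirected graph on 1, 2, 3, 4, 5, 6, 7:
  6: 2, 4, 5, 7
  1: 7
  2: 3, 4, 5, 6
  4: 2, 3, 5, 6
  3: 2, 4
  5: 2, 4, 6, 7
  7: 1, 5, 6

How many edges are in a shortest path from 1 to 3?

Distance 0: 1.
Distance 1: 7.
Distance 2: 5, 6.
Distance 3: 2, 4.
Distance 4: 3 — contains 3.

4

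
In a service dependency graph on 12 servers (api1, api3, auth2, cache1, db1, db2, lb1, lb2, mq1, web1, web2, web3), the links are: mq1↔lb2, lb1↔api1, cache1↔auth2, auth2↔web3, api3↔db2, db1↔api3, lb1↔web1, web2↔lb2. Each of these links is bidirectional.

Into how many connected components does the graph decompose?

4

From api1: component {api1, lb1, web1}.
From api3: component {api3, db1, db2}.
From auth2: component {auth2, cache1, web3}.
From lb2: component {lb2, mq1, web2}.
That's 4 components.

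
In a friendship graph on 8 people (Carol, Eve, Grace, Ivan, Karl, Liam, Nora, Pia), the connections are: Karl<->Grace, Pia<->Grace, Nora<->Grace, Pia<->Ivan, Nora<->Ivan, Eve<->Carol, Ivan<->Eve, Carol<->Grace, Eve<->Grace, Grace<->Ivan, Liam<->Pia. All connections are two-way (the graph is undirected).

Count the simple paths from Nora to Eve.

Nora–Grace–Carol–Eve
Nora–Grace–Eve
Nora–Grace–Ivan–Eve
Nora–Grace–Pia–Ivan–Eve
Nora–Ivan–Eve
Nora–Ivan–Grace–Carol–Eve
Nora–Ivan–Grace–Eve
Nora–Ivan–Pia–Grace–Carol–Eve
Nora–Ivan–Pia–Grace–Eve

9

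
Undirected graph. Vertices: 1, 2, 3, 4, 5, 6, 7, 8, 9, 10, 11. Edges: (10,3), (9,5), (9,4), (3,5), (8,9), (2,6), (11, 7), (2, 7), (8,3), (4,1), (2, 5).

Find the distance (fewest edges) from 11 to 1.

6

Distance 0: 11.
Distance 1: 7.
Distance 2: 2.
Distance 3: 5, 6.
Distance 4: 3, 9.
Distance 5: 4, 8, 10.
Distance 6: 1 — contains 1.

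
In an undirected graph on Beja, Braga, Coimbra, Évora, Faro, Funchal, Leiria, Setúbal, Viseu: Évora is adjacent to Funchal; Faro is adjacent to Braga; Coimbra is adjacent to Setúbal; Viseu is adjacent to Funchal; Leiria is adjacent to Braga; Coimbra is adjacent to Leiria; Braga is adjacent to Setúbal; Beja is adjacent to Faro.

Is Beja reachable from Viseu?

No

Explore from Viseu.
Distance 1: reach Funchal.
Distance 2: reach Évora.
The search is exhausted without reaching Beja; it lies in a different component.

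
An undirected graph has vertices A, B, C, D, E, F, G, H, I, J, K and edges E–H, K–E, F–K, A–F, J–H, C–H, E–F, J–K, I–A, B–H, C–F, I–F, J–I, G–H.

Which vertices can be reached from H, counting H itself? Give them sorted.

A, B, C, E, F, G, H, I, J, K

Start at H.
Its neighbours: B, C, E, G, J.
Then their neighbours: F, I, K.
Then next layer: A.
Nothing further is reachable.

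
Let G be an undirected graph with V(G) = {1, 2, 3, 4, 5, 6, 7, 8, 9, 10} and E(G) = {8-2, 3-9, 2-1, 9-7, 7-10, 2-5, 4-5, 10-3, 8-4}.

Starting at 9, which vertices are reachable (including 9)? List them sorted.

3, 7, 9, 10

Start at 9.
Its neighbours: 3, 7.
Then their neighbours: 10.
Nothing further is reachable.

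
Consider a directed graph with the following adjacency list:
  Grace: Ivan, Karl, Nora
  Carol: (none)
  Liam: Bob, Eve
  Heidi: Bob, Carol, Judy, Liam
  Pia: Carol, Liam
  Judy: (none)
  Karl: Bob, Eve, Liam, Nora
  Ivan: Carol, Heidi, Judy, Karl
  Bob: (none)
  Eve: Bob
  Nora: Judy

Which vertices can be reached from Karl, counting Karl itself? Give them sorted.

Start at Karl.
Its neighbours: Bob, Eve, Liam, Nora.
Then their neighbours: Judy.
Nothing further is reachable.

Bob, Eve, Judy, Karl, Liam, Nora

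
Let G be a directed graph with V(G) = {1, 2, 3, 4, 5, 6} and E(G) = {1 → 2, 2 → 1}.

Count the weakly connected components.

From 1: component {1, 2}.
From 3: component {3}.
From 4: component {4}.
From 5: component {5}.
From 6: component {6}.
That's 5 components.

5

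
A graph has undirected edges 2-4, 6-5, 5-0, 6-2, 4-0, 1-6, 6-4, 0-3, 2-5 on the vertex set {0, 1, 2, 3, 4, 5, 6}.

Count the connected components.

1

From 0: component {0, 1, 2, 3, 4, 5, 6}.
That's 1 component.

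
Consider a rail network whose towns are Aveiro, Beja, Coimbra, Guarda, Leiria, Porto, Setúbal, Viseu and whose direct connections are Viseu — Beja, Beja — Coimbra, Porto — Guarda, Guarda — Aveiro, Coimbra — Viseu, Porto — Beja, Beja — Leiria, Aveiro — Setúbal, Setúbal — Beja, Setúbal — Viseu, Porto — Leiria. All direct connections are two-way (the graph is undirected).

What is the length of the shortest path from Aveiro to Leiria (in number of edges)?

3

Distance 0: Aveiro.
Distance 1: Guarda, Setúbal.
Distance 2: Beja, Porto, Viseu.
Distance 3: Coimbra, Leiria — contains Leiria.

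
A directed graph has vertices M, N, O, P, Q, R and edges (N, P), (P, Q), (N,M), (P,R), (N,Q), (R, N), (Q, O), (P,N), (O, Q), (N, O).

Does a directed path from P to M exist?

Yes

Explore from P.
Distance 1: reach N, Q, R.
Distance 2: reach M, O.
Found M.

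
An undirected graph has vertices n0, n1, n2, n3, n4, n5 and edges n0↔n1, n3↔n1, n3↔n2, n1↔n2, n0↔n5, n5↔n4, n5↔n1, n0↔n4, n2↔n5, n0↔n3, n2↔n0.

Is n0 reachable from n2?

Yes

Explore from n2.
Distance 1: reach n0, n1, n3, n5.
Found n0.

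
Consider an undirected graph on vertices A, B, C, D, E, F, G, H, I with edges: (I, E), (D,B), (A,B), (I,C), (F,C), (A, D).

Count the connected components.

4

From A: component {A, B, D}.
From C: component {C, E, F, I}.
From G: component {G}.
From H: component {H}.
That's 4 components.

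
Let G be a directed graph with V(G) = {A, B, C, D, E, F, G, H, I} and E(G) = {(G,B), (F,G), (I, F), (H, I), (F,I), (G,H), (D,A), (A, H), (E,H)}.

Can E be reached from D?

No

Explore from D.
Distance 1: reach A.
Distance 2: reach H.
Distance 3: reach I.
Distance 4: reach F.
Distance 5: reach G.
Distance 6: reach B.
The search from D is exhausted; no directed path reaches E.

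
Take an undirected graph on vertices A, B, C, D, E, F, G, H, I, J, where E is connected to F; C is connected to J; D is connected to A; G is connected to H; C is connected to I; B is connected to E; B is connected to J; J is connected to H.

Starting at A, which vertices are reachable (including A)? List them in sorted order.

Start at A.
Its neighbours: D.
Nothing further is reachable.

A, D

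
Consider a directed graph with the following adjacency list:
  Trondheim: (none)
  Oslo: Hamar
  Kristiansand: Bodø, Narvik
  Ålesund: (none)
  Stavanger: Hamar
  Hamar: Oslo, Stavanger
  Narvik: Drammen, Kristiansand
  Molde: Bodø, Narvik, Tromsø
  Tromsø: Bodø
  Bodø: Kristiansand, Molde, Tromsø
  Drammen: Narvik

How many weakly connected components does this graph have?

4

From Ålesund: component {Ålesund}.
From Bodø: component {Bodø, Drammen, Kristiansand, Molde, Narvik, Tromsø}.
From Hamar: component {Hamar, Oslo, Stavanger}.
From Trondheim: component {Trondheim}.
That's 4 components.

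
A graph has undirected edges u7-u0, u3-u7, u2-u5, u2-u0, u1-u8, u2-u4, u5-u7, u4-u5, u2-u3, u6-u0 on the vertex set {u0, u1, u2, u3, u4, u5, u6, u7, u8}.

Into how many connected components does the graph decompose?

From u0: component {u0, u2, u3, u4, u5, u6, u7}.
From u1: component {u1, u8}.
That's 2 components.

2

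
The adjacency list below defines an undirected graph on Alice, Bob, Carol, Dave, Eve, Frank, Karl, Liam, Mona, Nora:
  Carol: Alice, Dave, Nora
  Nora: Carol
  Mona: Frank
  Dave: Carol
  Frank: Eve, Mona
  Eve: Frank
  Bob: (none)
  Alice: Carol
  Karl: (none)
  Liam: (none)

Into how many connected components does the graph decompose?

5

From Alice: component {Alice, Carol, Dave, Nora}.
From Bob: component {Bob}.
From Eve: component {Eve, Frank, Mona}.
From Karl: component {Karl}.
From Liam: component {Liam}.
That's 5 components.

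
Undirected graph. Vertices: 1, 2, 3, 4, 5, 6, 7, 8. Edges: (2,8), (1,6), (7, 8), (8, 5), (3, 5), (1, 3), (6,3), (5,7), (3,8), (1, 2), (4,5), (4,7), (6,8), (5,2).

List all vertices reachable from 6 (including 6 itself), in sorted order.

Start at 6.
Its neighbours: 1, 3, 8.
Then their neighbours: 2, 5, 7.
Then next layer: 4.
Every vertex is now reached.

1, 2, 3, 4, 5, 6, 7, 8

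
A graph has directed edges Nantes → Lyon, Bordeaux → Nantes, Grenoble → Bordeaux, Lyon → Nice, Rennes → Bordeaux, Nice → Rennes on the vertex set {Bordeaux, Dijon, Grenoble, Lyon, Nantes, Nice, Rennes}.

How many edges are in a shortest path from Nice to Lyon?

Distance 0: Nice.
Distance 1: Rennes.
Distance 2: Bordeaux.
Distance 3: Nantes.
Distance 4: Lyon — contains Lyon.

4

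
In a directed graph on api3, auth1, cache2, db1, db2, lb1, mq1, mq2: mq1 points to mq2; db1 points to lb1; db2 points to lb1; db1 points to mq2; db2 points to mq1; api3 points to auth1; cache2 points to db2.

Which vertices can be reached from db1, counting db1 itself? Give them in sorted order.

db1, lb1, mq2

Start at db1.
Its neighbours: lb1, mq2.
Nothing further is reachable.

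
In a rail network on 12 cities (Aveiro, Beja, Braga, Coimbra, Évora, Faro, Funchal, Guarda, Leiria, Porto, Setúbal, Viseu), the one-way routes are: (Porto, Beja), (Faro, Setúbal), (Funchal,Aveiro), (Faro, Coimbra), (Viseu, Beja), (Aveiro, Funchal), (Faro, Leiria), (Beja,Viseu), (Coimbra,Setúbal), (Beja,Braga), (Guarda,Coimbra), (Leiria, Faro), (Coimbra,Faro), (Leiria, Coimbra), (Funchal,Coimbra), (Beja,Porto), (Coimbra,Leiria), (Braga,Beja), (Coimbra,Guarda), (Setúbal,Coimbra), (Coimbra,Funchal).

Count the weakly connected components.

From Aveiro: component {Aveiro, Coimbra, Faro, Funchal, Guarda, Leiria, Setúbal}.
From Beja: component {Beja, Braga, Porto, Viseu}.
From Évora: component {Évora}.
That's 3 components.

3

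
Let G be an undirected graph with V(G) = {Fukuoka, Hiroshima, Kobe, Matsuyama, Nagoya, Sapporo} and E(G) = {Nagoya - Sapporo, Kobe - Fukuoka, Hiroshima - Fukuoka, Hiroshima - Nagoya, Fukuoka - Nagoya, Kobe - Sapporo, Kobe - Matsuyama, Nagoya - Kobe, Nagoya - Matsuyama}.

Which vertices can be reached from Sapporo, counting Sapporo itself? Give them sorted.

Start at Sapporo.
Its neighbours: Kobe, Nagoya.
Then their neighbours: Fukuoka, Hiroshima, Matsuyama.
Every vertex is now reached.

Fukuoka, Hiroshima, Kobe, Matsuyama, Nagoya, Sapporo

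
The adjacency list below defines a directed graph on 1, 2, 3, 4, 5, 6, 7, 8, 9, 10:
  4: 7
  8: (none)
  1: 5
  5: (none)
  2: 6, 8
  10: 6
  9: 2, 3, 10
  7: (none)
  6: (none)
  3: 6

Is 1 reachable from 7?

7 has no outgoing edges, so nothing is reachable from it.

No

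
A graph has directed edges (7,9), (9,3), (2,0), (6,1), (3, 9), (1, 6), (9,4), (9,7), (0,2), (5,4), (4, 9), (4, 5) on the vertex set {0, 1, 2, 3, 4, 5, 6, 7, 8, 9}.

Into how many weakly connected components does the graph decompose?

From 0: component {0, 2}.
From 1: component {1, 6}.
From 3: component {3, 4, 5, 7, 9}.
From 8: component {8}.
That's 4 components.

4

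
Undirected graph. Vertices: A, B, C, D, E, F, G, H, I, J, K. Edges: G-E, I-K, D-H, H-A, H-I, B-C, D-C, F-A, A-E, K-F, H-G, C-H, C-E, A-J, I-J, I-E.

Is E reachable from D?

Yes

Explore from D.
Distance 1: reach C, H.
Distance 2: reach A, B, E, G, I.
Found E.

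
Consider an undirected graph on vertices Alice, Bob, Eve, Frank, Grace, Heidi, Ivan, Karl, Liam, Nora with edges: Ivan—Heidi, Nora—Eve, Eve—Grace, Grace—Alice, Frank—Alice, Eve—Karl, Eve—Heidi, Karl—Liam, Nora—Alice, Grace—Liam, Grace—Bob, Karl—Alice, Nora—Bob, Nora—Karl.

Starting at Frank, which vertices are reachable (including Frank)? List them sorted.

Alice, Bob, Eve, Frank, Grace, Heidi, Ivan, Karl, Liam, Nora

Start at Frank.
Its neighbours: Alice.
Then their neighbours: Grace, Karl, Nora.
Then next layer: Bob, Eve, Liam.
Then next layer: Heidi.
Then next layer: Ivan.
Every vertex is now reached.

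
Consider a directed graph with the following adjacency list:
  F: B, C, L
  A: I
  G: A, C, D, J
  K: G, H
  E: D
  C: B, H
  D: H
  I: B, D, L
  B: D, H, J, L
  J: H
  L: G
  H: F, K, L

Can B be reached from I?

Yes

Explore from I.
Distance 1: reach B, D, L.
Found B.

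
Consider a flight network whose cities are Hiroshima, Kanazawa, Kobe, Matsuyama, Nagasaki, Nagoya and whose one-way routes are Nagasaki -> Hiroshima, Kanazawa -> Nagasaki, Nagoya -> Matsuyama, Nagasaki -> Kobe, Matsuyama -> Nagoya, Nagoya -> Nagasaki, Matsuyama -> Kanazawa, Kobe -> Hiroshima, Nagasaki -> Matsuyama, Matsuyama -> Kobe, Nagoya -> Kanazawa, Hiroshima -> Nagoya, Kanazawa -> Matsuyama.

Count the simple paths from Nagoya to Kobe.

Nagoya→Kanazawa→Matsuyama→Kobe
Nagoya→Kanazawa→Nagasaki→Kobe
Nagoya→Kanazawa→Nagasaki→Matsuyama→Kobe
Nagoya→Matsuyama→Kanazawa→Nagasaki→Kobe
Nagoya→Matsuyama→Kobe
Nagoya→Nagasaki→Kobe
Nagoya→Nagasaki→Matsuyama→Kobe

7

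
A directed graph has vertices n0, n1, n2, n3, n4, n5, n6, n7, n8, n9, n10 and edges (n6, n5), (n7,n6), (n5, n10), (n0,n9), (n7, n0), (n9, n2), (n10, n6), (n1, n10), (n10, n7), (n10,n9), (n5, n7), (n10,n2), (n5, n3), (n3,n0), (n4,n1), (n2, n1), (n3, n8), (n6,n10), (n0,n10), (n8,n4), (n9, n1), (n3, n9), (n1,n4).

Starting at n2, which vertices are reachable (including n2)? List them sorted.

Start at n2.
Its neighbours: n1.
Then their neighbours: n4, n10.
Then next layer: n6, n7, n9.
Then next layer: n0, n5.
Then next layer: n3.
Then next layer: n8.
Every vertex is now reached.

n0, n1, n2, n3, n4, n5, n6, n7, n8, n9, n10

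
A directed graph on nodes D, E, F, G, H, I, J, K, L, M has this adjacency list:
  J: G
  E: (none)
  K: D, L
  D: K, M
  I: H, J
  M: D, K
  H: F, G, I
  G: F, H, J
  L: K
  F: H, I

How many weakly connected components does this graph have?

3

From D: component {D, K, L, M}.
From E: component {E}.
From F: component {F, G, H, I, J}.
That's 3 components.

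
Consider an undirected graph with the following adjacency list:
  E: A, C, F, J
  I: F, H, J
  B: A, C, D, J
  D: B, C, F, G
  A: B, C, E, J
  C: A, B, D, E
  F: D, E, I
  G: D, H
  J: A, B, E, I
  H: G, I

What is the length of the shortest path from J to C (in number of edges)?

2

Distance 0: J.
Distance 1: A, B, E, I.
Distance 2: C, D, F, H — contains C.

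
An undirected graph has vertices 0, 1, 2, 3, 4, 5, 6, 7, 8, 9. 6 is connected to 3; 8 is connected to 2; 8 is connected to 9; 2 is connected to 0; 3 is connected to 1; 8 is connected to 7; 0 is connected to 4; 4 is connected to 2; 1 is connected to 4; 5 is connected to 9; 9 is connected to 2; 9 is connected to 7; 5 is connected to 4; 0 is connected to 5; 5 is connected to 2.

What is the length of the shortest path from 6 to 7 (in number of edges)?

Distance 0: 6.
Distance 1: 3.
Distance 2: 1.
Distance 3: 4.
Distance 4: 0, 2, 5.
Distance 5: 8, 9.
Distance 6: 7 — contains 7.

6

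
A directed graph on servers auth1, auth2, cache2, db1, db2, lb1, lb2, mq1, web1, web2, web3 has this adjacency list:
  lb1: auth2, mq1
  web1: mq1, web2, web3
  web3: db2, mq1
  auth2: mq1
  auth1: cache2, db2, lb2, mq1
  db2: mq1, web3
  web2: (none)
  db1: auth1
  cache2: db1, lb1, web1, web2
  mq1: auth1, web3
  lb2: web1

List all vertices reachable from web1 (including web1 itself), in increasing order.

Start at web1.
Its neighbours: mq1, web2, web3.
Then their neighbours: auth1, db2.
Then next layer: cache2, lb2.
Then next layer: db1, lb1.
Then next layer: auth2.
Every vertex is now reached.

auth1, auth2, cache2, db1, db2, lb1, lb2, mq1, web1, web2, web3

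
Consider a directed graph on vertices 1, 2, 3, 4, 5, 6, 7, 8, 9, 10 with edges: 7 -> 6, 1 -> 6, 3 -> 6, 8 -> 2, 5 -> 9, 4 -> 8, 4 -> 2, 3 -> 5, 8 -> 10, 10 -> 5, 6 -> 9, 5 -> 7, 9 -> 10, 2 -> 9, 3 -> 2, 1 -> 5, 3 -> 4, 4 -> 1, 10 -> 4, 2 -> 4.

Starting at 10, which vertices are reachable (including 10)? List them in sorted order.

1, 2, 4, 5, 6, 7, 8, 9, 10

Start at 10.
Its neighbours: 4, 5.
Then their neighbours: 1, 2, 7, 8, 9.
Then next layer: 6.
Nothing further is reachable.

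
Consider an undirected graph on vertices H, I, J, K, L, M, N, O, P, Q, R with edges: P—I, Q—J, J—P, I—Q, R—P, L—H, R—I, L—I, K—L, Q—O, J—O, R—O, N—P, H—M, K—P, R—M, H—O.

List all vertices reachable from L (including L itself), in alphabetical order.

Start at L.
Its neighbours: H, I, K.
Then their neighbours: M, O, P, Q, R.
Then next layer: J, N.
Every vertex is now reached.

H, I, J, K, L, M, N, O, P, Q, R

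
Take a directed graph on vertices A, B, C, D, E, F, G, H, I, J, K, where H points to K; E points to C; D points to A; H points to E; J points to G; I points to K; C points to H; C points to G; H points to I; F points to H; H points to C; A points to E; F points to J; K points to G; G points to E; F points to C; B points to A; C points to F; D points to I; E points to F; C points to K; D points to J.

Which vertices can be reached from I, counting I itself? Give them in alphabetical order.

C, E, F, G, H, I, J, K

Start at I.
Its neighbours: K.
Then their neighbours: G.
Then next layer: E.
Then next layer: C, F.
Then next layer: H, J.
Nothing further is reachable.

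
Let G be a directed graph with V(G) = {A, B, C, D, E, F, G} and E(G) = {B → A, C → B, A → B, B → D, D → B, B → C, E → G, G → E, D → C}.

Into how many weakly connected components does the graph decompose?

3

From A: component {A, B, C, D}.
From E: component {E, G}.
From F: component {F}.
That's 3 components.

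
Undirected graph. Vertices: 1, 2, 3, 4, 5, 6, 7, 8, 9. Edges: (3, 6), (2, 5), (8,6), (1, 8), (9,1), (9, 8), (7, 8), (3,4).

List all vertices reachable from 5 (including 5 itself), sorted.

Start at 5.
Its neighbours: 2.
Nothing further is reachable.

2, 5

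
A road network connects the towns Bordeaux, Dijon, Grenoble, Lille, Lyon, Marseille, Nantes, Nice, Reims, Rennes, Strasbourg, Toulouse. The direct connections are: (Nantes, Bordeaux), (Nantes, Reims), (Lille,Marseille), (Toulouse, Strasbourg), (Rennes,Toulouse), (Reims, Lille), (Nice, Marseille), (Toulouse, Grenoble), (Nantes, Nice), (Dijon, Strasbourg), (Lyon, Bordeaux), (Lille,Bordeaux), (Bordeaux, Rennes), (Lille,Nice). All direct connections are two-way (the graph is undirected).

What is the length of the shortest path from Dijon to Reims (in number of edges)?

Distance 0: Dijon.
Distance 1: Strasbourg.
Distance 2: Toulouse.
Distance 3: Grenoble, Rennes.
Distance 4: Bordeaux.
Distance 5: Lille, Lyon, Nantes.
Distance 6: Marseille, Nice, Reims — contains Reims.

6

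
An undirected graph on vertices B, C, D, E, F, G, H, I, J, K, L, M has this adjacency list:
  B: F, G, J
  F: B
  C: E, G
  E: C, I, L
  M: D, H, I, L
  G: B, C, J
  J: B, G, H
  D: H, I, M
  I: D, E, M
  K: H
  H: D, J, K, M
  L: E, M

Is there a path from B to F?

Yes

Explore from B.
Distance 1: reach F, G, J.
Found F.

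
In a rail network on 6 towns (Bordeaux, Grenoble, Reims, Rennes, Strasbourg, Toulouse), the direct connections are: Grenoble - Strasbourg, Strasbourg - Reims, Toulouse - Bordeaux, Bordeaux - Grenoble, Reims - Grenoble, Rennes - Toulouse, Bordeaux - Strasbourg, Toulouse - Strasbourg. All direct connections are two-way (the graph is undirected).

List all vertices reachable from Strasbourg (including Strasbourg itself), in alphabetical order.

Start at Strasbourg.
Its neighbours: Bordeaux, Grenoble, Reims, Toulouse.
Then their neighbours: Rennes.
Every vertex is now reached.

Bordeaux, Grenoble, Reims, Rennes, Strasbourg, Toulouse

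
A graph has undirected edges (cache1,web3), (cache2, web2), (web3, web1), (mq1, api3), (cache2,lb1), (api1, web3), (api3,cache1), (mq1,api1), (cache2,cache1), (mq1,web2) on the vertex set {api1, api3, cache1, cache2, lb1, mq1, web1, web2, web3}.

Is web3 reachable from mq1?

Yes

Explore from mq1.
Distance 1: reach api1, api3, web2.
Distance 2: reach cache1, cache2, web3.
Found web3.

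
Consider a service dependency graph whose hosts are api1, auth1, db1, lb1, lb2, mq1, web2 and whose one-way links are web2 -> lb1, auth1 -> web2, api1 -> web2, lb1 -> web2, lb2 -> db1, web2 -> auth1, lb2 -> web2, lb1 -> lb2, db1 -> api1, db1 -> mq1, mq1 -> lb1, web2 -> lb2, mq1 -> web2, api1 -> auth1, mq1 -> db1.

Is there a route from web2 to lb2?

Yes

Explore from web2.
Distance 1: reach auth1, lb1, lb2.
Found lb2.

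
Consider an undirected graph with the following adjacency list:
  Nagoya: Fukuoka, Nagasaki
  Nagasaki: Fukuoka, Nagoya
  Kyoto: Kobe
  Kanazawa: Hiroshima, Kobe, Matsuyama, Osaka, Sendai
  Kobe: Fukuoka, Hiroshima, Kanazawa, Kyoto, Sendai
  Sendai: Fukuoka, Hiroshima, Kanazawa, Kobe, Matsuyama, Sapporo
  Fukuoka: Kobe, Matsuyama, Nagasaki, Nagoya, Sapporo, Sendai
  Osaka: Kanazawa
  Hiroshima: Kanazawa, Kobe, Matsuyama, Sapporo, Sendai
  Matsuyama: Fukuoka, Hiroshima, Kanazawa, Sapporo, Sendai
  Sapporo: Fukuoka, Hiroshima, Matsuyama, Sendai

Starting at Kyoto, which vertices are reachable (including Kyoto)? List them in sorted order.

Start at Kyoto.
Its neighbours: Kobe.
Then their neighbours: Fukuoka, Hiroshima, Kanazawa, Sendai.
Then next layer: Matsuyama, Nagasaki, Nagoya, Osaka, Sapporo.
Every vertex is now reached.

Fukuoka, Hiroshima, Kanazawa, Kobe, Kyoto, Matsuyama, Nagasaki, Nagoya, Osaka, Sapporo, Sendai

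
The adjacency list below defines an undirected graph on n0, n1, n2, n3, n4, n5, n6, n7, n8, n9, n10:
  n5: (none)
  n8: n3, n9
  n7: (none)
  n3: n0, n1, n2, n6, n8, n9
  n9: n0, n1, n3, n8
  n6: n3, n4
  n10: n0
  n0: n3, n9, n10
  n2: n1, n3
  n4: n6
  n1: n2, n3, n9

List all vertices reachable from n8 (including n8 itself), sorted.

Start at n8.
Its neighbours: n3, n9.
Then their neighbours: n0, n1, n2, n6.
Then next layer: n4, n10.
Nothing further is reachable.

n0, n1, n2, n3, n4, n6, n8, n9, n10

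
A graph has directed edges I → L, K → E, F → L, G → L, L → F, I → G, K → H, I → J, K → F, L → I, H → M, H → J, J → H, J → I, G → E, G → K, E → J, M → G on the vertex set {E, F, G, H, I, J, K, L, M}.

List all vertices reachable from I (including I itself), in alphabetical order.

Start at I.
Its neighbours: G, J, L.
Then their neighbours: E, F, H, K.
Then next layer: M.
Every vertex is now reached.

E, F, G, H, I, J, K, L, M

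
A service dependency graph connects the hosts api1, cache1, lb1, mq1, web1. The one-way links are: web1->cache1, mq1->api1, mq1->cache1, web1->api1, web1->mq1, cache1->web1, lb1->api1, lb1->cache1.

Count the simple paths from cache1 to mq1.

1

cache1→web1→mq1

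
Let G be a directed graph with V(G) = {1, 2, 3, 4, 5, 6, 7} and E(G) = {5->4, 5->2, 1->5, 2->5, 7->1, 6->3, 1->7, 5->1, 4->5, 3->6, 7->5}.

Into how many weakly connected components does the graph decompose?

From 1: component {1, 2, 4, 5, 7}.
From 3: component {3, 6}.
That's 2 components.

2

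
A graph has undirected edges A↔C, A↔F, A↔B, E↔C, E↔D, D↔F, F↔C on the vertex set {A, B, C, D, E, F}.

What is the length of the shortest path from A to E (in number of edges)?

Distance 0: A.
Distance 1: B, C, F.
Distance 2: D, E — contains E.

2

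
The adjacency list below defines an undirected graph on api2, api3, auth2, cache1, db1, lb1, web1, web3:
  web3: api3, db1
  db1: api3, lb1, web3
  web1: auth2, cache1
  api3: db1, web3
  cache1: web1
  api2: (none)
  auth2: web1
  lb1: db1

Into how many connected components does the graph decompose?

From api2: component {api2}.
From api3: component {api3, db1, lb1, web3}.
From auth2: component {auth2, cache1, web1}.
That's 3 components.

3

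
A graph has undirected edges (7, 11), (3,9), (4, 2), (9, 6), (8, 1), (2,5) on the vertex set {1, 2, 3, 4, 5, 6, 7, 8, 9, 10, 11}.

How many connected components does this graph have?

From 1: component {1, 8}.
From 2: component {2, 4, 5}.
From 3: component {3, 6, 9}.
From 7: component {7, 11}.
From 10: component {10}.
That's 5 components.

5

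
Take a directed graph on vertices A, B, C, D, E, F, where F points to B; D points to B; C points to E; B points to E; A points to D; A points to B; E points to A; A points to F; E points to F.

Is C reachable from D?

No

Explore from D.
Distance 1: reach B.
Distance 2: reach E.
Distance 3: reach A, F.
The search from D is exhausted; no directed path reaches C.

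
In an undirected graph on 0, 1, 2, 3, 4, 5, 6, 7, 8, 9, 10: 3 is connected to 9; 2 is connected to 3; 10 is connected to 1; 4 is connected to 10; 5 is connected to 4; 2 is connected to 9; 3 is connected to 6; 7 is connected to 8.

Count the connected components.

From 0: component {0}.
From 1: component {1, 4, 5, 10}.
From 2: component {2, 3, 6, 9}.
From 7: component {7, 8}.
That's 4 components.

4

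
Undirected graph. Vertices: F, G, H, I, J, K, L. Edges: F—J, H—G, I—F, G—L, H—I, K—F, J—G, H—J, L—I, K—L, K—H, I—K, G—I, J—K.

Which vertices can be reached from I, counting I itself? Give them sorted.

F, G, H, I, J, K, L

Start at I.
Its neighbours: F, G, H, K, L.
Then their neighbours: J.
Every vertex is now reached.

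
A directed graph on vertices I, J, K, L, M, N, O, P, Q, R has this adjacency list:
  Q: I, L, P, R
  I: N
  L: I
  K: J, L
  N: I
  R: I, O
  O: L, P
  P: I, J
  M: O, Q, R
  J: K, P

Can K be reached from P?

Yes

Explore from P.
Distance 1: reach I, J.
Distance 2: reach K, N.
Found K.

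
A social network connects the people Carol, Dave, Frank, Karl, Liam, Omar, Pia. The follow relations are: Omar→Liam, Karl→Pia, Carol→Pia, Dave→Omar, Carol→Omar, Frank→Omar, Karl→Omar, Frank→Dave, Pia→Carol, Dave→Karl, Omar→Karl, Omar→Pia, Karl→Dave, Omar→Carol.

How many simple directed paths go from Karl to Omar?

Karl→Dave→Omar
Karl→Omar
Karl→Pia→Carol→Omar

3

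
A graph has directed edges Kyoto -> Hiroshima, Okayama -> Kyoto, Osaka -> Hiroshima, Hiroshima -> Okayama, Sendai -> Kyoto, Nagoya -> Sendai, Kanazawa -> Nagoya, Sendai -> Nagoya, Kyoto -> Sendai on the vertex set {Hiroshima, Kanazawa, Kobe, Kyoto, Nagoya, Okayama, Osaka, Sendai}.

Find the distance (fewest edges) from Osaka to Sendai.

4

Distance 0: Osaka.
Distance 1: Hiroshima.
Distance 2: Okayama.
Distance 3: Kyoto.
Distance 4: Sendai — contains Sendai.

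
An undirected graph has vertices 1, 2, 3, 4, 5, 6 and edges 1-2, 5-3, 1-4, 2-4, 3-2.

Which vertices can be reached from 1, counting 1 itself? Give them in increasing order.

Start at 1.
Its neighbours: 2, 4.
Then their neighbours: 3.
Then next layer: 5.
Nothing further is reachable.

1, 2, 3, 4, 5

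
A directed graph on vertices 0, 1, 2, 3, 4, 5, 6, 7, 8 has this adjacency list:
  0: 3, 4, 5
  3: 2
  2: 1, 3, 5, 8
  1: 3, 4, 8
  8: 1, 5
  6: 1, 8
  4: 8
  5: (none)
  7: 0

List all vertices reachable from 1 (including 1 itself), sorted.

1, 2, 3, 4, 5, 8

Start at 1.
Its neighbours: 3, 4, 8.
Then their neighbours: 2, 5.
Nothing further is reachable.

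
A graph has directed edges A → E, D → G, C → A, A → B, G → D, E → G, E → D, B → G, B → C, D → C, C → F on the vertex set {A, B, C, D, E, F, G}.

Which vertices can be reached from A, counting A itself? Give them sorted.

Start at A.
Its neighbours: B, E.
Then their neighbours: C, D, G.
Then next layer: F.
Every vertex is now reached.

A, B, C, D, E, F, G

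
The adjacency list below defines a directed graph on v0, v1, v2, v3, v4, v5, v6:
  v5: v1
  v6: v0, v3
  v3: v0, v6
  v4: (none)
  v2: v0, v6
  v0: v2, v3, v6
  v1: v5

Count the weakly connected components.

From v0: component {v0, v2, v3, v6}.
From v1: component {v1, v5}.
From v4: component {v4}.
That's 3 components.

3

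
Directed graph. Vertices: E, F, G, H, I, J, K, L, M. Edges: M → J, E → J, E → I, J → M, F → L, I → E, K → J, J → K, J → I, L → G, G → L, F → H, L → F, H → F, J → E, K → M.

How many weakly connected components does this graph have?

2

From E: component {E, I, J, K, M}.
From F: component {F, G, H, L}.
That's 2 components.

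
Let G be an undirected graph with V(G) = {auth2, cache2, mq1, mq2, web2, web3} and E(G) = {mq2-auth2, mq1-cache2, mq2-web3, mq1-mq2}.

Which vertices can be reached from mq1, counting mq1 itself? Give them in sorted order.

auth2, cache2, mq1, mq2, web3

Start at mq1.
Its neighbours: cache2, mq2.
Then their neighbours: auth2, web3.
Nothing further is reachable.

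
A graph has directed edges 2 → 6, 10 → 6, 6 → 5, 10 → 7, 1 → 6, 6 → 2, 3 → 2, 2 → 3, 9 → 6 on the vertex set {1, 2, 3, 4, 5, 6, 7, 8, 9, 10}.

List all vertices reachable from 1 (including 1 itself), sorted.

Start at 1.
Its neighbours: 6.
Then their neighbours: 2, 5.
Then next layer: 3.
Nothing further is reachable.

1, 2, 3, 5, 6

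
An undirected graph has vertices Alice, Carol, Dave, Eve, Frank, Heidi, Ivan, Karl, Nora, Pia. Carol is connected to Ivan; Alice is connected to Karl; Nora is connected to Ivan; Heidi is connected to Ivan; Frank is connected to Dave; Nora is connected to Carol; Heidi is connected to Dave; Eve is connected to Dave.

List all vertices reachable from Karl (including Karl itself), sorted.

Alice, Karl

Start at Karl.
Its neighbours: Alice.
Nothing further is reachable.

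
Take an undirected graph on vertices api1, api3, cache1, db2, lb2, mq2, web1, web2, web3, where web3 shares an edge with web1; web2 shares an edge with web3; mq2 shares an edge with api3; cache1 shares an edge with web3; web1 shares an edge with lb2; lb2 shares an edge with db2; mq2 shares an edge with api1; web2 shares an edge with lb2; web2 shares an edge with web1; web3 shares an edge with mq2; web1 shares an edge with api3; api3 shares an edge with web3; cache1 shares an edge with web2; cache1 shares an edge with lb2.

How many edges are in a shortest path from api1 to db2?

5

Distance 0: api1.
Distance 1: mq2.
Distance 2: api3, web3.
Distance 3: cache1, web1, web2.
Distance 4: lb2.
Distance 5: db2 — contains db2.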